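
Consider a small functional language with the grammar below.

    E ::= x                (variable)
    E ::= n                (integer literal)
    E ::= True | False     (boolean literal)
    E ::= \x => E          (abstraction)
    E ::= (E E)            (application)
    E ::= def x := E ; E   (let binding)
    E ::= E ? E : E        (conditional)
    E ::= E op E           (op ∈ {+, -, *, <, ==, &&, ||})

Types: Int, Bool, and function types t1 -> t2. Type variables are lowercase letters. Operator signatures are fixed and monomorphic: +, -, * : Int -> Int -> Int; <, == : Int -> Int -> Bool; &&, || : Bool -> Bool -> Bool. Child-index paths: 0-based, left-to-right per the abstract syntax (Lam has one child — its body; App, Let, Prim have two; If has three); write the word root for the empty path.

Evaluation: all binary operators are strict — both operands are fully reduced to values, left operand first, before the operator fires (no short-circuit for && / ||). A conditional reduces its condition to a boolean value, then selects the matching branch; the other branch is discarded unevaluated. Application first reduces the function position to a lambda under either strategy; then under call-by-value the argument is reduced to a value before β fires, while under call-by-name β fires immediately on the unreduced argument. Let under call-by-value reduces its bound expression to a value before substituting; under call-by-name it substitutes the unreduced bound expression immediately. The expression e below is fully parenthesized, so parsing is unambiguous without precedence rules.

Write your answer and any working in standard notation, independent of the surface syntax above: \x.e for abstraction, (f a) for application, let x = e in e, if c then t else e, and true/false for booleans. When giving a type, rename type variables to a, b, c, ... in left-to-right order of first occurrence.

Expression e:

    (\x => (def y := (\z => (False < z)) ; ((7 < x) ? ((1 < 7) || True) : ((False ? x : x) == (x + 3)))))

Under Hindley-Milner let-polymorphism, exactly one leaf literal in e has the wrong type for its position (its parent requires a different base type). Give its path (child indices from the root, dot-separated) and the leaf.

Answer: 0.0.0.0 : false

Working:
  unify Bool ~ Int
  FAIL: mismatch Bool ~ Int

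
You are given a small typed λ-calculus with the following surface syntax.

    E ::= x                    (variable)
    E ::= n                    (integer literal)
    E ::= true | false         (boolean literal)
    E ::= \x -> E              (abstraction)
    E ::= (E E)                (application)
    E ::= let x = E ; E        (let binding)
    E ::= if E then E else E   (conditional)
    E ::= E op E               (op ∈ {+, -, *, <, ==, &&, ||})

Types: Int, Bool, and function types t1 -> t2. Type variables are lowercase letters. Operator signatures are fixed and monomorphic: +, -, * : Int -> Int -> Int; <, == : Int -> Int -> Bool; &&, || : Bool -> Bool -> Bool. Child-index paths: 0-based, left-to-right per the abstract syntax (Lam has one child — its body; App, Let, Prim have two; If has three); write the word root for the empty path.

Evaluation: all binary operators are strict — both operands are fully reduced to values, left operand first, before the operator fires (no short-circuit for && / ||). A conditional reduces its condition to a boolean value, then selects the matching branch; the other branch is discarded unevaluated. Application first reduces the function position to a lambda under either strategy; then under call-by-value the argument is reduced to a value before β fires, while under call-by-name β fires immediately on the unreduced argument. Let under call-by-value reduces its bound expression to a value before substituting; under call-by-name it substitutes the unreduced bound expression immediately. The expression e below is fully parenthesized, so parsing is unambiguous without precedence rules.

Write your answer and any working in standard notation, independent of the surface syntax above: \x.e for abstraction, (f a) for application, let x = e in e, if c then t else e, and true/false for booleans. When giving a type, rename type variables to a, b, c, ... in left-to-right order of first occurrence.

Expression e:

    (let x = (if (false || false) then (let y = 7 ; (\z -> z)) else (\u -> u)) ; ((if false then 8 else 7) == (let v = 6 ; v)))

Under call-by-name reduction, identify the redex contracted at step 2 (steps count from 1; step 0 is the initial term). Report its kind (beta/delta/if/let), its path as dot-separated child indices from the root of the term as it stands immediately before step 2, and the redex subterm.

Working:
step 0: (let x = (if (false || false) then (let y = 7 in (\z.z)) else (\u.u)) in ((if false then 8 else 7) == (let v = 6 in v)))
step 1: [let@root] ((if false then 8 else 7) == (let v = 6 in v))
step 2: [if@0] (7 == (let v = 6 in v))

Answer: if at 0 : (if false then 8 else 7)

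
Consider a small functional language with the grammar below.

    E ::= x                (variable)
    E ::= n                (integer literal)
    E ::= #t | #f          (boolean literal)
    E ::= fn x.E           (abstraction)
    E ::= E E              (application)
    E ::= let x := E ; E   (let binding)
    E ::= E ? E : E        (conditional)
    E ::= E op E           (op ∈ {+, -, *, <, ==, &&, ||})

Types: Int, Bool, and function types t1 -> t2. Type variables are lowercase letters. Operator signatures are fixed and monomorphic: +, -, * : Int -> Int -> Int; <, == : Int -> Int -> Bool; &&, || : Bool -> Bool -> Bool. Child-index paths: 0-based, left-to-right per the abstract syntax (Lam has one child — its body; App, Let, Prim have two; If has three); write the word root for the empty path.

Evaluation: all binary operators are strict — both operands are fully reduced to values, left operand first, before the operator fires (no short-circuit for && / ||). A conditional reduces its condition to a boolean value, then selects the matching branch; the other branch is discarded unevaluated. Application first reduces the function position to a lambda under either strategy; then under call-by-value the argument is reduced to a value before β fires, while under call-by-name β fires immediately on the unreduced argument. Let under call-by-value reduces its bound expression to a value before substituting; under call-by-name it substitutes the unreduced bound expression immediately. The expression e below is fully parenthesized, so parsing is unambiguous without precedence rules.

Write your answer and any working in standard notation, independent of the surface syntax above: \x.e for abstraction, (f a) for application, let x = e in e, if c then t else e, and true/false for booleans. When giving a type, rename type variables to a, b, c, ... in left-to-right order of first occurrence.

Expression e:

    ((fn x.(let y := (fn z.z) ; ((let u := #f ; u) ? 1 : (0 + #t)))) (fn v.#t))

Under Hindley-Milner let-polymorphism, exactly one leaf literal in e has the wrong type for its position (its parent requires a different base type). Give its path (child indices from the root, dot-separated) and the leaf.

Trace:
z : b
\z._ : b -> b
let y : forall. b -> b
let u : Bool
u : Bool
  unify Bool ~ Bool
  unify Int ~ Int
  unify Bool ~ Int
  FAIL: mismatch Bool ~ Int

Answer: 0.0.1.2.1 : true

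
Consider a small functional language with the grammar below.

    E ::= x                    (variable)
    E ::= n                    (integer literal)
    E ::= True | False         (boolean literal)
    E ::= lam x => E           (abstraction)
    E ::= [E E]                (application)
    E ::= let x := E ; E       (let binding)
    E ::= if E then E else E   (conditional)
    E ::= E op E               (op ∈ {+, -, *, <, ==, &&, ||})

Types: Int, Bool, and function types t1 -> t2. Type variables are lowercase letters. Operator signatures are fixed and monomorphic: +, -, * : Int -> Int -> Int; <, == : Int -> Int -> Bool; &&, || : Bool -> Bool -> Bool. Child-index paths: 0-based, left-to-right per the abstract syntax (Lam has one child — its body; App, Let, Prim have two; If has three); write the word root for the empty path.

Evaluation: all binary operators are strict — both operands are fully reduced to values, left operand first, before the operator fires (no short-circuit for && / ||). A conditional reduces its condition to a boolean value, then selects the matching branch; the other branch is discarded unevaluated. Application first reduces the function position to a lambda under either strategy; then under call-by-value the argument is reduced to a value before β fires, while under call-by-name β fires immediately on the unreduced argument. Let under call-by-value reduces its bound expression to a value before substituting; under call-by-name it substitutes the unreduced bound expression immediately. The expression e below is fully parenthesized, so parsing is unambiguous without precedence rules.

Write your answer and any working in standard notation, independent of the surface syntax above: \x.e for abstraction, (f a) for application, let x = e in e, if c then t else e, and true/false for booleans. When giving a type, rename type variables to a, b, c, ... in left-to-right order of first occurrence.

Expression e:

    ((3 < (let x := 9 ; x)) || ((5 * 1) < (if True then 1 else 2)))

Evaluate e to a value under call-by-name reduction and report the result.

Answer: true

Trace:
step 0: ((3 < (let x = 9 in x)) || ((5 * 1) < (if true then 1 else 2)))
step 1: [let@0.1] ((3 < 9) || ((5 * 1) < (if true then 1 else 2)))
step 2: [delta@0] (true || ((5 * 1) < (if true then 1 else 2)))
step 3: [delta@1.0] (true || (5 < (if true then 1 else 2)))
step 4: [if@1.1] (true || (5 < 1))
step 5: [delta@1] (true || false)
step 6: [delta@root] true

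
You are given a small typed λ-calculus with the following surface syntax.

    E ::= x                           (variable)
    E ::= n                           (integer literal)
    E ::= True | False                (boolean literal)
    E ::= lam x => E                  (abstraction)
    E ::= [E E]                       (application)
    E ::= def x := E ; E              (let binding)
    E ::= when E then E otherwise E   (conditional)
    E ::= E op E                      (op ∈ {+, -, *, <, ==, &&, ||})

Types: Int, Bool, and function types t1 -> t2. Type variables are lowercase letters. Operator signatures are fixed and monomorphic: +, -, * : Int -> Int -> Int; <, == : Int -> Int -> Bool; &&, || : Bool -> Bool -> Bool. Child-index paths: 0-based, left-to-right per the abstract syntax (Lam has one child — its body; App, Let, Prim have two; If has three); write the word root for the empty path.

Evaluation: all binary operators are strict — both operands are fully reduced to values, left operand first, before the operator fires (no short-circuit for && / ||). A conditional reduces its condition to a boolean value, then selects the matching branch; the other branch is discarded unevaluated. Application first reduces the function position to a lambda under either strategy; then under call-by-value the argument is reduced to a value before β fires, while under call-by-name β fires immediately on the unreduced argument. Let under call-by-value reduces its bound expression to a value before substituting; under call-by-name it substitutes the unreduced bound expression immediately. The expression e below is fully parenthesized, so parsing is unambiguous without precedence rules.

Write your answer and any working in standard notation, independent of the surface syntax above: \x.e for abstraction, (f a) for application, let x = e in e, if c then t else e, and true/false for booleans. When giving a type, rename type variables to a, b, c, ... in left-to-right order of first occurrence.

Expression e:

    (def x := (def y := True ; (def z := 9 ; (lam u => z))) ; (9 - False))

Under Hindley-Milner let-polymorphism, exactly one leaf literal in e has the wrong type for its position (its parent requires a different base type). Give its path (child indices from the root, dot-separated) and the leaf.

Working:
let y : Bool
let z : Int
z : Int
\u._ : a -> Int
let x : forall. a -> Int
  unify Int ~ Int
  unify Bool ~ Int
  FAIL: mismatch Bool ~ Int

Answer: 1.1 : false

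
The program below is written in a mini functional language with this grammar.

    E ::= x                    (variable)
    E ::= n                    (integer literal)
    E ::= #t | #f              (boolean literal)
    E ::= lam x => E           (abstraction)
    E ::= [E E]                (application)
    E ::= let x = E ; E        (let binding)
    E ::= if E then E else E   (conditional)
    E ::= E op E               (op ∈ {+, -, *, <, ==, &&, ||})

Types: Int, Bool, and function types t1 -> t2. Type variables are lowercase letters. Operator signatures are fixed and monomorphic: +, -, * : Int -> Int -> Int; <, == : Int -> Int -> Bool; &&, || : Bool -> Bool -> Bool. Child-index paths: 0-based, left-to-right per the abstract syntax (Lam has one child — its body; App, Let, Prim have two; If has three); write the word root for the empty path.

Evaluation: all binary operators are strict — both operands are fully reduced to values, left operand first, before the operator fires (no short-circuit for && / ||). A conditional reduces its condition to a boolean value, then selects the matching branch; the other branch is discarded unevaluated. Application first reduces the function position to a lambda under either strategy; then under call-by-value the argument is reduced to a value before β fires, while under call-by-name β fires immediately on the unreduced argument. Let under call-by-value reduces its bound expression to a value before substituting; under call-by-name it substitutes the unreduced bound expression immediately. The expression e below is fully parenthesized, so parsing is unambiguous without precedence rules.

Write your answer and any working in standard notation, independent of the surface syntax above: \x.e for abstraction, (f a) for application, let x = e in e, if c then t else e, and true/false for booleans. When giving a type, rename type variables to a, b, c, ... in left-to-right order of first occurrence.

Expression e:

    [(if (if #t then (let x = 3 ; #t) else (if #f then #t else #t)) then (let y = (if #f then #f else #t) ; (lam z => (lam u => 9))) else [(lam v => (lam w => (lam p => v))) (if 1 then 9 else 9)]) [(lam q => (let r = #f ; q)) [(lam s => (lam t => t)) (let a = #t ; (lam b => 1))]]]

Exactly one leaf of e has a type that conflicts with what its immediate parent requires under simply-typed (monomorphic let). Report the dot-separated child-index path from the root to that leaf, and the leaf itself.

Answer: 0.2.1.0 : 1

Derivation:
  unify Bool ~ Bool
let x : Int
  unify Bool ~ Bool
  unify Bool ~ Bool
  unify Bool ~ Bool
  unify Bool ~ Bool
  unify Bool ~ Bool
  unify Bool ~ Bool
let y : Bool
\u._ : b -> Int
\z._ : a -> b -> Int
v : c
\p._ : e -> c
\w._ : d -> e -> c
\v._ : c -> d -> e -> c
  unify Int ~ Bool
  FAIL: mismatch Int ~ Bool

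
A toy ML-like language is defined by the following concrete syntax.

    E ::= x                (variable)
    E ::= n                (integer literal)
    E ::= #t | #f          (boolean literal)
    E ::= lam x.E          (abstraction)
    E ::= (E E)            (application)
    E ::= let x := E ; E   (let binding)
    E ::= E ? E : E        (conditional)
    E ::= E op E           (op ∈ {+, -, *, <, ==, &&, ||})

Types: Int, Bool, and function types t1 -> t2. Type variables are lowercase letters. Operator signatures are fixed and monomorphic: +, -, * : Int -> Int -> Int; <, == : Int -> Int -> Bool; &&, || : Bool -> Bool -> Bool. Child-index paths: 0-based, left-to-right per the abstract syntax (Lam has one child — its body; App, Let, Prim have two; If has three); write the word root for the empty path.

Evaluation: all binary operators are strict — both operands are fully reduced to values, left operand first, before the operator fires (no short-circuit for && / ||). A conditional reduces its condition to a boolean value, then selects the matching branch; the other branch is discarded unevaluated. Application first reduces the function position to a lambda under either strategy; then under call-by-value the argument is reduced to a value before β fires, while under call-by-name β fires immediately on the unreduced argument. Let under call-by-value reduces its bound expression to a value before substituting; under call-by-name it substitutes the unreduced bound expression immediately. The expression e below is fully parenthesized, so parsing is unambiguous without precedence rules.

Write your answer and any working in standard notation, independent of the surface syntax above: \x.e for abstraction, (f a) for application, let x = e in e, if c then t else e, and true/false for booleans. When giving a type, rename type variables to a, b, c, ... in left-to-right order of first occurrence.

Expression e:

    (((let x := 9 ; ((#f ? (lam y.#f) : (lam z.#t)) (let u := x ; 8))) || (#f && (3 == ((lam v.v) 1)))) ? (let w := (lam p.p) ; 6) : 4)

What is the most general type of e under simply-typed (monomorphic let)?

Working:
let x : Int
  unify Bool ~ Bool
\y._ : a -> Bool
\z._ : b -> Bool
  unify a -> Bool ~ b -> Bool
  unify a ~ b
  unify Bool ~ Bool
x : Int
let u : Int
  unify b -> Bool ~ Int -> c
  unify b ~ Int
  unify Bool ~ c
_ _ : Bool
  unify Bool ~ Bool
  unify Bool ~ Bool
  unify Int ~ Int
v : d
\v._ : d -> d
  unify d -> d ~ Int -> e
  unify d ~ Int
  unify Int ~ e
_ _ : Int
  unify Int ~ Int
  unify Bool ~ Bool
  unify Bool ~ Bool
  unify Bool ~ Bool
p : f
\p._ : f -> f
let w : f -> f
  unify Int ~ Int

Answer: Int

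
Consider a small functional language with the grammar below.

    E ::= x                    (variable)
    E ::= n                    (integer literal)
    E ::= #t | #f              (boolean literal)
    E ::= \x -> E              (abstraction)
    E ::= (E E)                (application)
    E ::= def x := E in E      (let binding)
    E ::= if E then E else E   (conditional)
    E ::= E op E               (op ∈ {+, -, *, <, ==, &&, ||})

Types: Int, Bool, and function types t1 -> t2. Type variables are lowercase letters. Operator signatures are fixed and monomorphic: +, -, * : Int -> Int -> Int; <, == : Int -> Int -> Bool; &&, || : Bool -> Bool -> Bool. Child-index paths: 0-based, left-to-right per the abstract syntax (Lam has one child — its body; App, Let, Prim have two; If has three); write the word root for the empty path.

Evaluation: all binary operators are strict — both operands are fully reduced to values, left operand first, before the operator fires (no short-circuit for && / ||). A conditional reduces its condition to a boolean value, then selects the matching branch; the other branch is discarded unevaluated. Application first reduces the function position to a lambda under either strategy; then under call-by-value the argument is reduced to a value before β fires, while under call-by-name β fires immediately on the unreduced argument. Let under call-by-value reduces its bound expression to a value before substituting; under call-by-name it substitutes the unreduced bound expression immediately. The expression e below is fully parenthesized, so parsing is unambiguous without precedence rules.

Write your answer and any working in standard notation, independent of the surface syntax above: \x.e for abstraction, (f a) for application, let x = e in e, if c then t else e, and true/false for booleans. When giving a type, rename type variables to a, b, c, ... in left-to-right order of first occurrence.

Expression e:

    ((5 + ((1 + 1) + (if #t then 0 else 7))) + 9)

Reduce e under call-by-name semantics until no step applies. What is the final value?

Working:
step 0: ((5 + ((1 + 1) + (if true then 0 else 7))) + 9)
step 1: [delta@0.1.0] ((5 + (2 + (if true then 0 else 7))) + 9)
step 2: [if@0.1.1] ((5 + (2 + 0)) + 9)
step 3: [delta@0.1] ((5 + 2) + 9)
step 4: [delta@0] (7 + 9)
step 5: [delta@root] 16

Answer: 16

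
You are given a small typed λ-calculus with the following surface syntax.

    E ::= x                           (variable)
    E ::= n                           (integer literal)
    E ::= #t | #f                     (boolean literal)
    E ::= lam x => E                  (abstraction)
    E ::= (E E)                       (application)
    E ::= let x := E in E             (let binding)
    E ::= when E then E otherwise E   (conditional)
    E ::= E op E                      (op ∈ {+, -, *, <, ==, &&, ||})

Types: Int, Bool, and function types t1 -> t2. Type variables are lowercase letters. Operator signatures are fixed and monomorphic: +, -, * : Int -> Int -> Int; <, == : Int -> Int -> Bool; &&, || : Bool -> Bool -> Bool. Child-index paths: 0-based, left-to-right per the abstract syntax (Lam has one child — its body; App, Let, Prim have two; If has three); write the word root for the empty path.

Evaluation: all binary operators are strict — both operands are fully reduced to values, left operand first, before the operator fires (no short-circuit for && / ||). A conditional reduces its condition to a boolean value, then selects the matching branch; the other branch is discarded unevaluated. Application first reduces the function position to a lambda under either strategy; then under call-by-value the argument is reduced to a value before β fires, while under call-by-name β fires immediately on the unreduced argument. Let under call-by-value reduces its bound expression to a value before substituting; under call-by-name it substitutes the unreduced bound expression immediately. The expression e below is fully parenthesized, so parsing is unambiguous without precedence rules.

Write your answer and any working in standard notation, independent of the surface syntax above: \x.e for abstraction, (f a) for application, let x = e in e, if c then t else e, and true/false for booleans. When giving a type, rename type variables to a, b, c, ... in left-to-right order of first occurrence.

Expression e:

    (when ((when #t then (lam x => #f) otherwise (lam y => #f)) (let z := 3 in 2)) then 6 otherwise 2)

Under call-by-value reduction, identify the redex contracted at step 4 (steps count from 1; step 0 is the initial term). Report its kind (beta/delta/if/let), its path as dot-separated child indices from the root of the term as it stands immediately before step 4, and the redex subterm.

Answer: if at root : (if false then 6 else 2)

Derivation:
step 0: (if ((if true then (\x.false) else (\y.false)) (let z = 3 in 2)) then 6 else 2)
step 1: [if@0.0] (if ((\x.false) (let z = 3 in 2)) then 6 else 2)
step 2: [let@0.1] (if ((\x.false) 2) then 6 else 2)
step 3: [beta@0] (if false then 6 else 2)
step 4: [if@root] 2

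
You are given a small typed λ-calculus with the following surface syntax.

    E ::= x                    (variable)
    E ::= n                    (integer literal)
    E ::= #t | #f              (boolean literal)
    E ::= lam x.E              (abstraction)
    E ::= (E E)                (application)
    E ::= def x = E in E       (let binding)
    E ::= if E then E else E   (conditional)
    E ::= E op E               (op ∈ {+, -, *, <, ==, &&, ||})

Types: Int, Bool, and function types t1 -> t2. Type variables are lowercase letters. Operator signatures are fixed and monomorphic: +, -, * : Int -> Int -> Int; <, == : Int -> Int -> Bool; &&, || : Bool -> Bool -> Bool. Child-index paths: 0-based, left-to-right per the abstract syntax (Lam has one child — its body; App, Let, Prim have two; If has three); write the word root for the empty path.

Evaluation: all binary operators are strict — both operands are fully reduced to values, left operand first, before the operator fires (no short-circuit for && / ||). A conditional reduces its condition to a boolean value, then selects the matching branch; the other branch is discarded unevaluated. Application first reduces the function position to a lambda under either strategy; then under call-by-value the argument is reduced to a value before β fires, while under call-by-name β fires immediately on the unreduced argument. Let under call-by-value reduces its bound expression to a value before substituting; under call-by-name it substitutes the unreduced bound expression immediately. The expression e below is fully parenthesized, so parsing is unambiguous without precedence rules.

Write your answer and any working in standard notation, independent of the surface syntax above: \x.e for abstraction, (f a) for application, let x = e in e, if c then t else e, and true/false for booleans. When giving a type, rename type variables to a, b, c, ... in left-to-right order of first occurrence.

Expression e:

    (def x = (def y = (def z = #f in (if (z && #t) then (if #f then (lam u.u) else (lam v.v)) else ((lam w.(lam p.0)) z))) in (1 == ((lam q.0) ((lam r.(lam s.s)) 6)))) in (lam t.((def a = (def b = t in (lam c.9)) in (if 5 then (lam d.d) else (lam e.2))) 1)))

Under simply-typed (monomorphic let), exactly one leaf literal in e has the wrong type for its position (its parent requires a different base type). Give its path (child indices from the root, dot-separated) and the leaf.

Trace:
let z : Bool
z : Bool
  unify Bool ~ Bool
  unify Bool ~ Bool
  unify Bool ~ Bool
  unify Bool ~ Bool
u : a
\u._ : a -> a
v : b
\v._ : b -> b
  unify a -> a ~ b -> b
  unify a ~ b
  unify b ~ b
\p._ : d -> Int
\w._ : c -> d -> Int
z : Bool
  unify c -> d -> Int ~ Bool -> e
  unify c ~ Bool
  unify d -> Int ~ e
_ _ : d -> Int
  unify b -> b ~ d -> Int
  unify b ~ d
  unify d ~ Int
let y : Int -> Int
  unify Int ~ Int
\q._ : f -> Int
s : h
\s._ : h -> h
\r._ : g -> h -> h
  unify g -> h -> h ~ Int -> i
  unify g ~ Int
  unify h -> h ~ i
_ _ : h -> h
  unify f -> Int ~ (h -> h) -> j
  unify f ~ h -> h
  unify Int ~ j
_ _ : Int
  unify Int ~ Int
let x : Bool
t : k
let b : k
\c._ : l -> Int
let a : l -> Int
  unify Int ~ Bool
  FAIL: mismatch Int ~ Bool

Answer: 1.0.0.1.0 : 5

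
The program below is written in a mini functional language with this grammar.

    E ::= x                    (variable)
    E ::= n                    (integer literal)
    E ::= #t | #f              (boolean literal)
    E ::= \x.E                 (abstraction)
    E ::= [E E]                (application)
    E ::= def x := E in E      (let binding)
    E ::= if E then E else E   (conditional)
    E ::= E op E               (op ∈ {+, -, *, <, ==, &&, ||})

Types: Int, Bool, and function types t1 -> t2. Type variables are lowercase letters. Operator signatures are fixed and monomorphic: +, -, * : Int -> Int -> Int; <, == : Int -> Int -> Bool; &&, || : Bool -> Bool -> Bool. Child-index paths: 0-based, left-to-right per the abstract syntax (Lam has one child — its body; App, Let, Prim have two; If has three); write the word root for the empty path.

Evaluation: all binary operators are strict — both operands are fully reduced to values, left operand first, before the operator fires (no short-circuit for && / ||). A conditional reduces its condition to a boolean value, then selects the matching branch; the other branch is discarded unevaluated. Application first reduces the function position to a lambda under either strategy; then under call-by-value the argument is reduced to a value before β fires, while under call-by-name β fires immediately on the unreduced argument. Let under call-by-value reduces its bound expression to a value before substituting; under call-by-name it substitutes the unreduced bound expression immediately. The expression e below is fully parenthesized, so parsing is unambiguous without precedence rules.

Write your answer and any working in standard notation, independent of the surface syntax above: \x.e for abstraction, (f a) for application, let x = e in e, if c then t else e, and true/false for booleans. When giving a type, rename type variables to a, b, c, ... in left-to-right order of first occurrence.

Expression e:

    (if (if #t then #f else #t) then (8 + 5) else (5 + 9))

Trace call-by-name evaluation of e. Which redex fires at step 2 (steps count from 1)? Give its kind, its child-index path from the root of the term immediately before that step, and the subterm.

Derivation:
step 0: (if (if true then false else true) then (8 + 5) else (5 + 9))
step 1: [if@0] (if false then (8 + 5) else (5 + 9))
step 2: [if@root] (5 + 9)

Answer: if at root : (if false then (8 + 5) else (5 + 9))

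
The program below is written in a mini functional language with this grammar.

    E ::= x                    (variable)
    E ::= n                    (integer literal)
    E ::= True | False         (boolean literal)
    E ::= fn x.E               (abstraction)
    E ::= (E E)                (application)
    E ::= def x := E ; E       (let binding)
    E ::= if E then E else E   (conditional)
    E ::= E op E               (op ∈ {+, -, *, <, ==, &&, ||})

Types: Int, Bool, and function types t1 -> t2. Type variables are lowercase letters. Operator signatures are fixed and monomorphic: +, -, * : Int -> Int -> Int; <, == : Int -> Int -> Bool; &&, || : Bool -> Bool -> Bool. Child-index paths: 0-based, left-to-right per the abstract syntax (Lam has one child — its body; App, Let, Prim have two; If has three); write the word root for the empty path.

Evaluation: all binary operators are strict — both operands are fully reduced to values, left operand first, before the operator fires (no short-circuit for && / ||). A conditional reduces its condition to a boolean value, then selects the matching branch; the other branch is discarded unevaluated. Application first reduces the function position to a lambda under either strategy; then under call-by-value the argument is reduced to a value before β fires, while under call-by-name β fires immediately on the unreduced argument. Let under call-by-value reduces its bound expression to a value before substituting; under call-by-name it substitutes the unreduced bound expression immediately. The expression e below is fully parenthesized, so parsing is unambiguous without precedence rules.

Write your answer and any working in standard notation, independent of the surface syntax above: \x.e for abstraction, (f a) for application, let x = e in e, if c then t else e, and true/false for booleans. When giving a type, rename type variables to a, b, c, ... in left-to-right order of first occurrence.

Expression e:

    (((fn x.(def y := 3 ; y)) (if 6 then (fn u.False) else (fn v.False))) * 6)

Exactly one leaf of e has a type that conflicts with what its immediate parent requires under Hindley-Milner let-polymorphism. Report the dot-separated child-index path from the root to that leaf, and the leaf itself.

Derivation:
let y : Int
y : Int
\x._ : a -> Int
  unify Int ~ Bool
  FAIL: mismatch Int ~ Bool

Answer: 0.1.0 : 6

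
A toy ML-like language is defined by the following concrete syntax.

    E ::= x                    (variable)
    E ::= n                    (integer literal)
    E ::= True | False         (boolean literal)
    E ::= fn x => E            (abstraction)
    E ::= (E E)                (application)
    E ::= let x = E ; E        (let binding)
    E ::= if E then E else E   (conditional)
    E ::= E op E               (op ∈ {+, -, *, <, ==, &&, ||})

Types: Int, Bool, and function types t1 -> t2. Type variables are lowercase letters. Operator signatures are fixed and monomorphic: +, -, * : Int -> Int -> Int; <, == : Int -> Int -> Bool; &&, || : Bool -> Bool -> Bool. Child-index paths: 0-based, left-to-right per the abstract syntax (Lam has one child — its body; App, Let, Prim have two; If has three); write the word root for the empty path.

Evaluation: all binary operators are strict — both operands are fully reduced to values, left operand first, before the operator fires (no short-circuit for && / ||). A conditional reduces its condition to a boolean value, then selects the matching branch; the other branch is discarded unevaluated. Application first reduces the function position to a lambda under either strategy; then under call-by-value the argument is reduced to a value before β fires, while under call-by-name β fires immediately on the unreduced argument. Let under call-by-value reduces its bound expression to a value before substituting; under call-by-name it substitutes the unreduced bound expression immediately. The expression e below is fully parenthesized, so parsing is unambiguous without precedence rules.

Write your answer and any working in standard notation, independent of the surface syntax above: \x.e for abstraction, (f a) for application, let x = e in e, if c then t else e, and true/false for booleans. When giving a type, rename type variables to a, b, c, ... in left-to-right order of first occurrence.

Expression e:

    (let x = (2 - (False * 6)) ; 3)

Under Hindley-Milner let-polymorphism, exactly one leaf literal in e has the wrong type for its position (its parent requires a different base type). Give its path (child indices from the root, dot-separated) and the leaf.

Trace:
  unify Int ~ Int
  unify Bool ~ Int
  FAIL: mismatch Bool ~ Int

Answer: 0.1.0 : false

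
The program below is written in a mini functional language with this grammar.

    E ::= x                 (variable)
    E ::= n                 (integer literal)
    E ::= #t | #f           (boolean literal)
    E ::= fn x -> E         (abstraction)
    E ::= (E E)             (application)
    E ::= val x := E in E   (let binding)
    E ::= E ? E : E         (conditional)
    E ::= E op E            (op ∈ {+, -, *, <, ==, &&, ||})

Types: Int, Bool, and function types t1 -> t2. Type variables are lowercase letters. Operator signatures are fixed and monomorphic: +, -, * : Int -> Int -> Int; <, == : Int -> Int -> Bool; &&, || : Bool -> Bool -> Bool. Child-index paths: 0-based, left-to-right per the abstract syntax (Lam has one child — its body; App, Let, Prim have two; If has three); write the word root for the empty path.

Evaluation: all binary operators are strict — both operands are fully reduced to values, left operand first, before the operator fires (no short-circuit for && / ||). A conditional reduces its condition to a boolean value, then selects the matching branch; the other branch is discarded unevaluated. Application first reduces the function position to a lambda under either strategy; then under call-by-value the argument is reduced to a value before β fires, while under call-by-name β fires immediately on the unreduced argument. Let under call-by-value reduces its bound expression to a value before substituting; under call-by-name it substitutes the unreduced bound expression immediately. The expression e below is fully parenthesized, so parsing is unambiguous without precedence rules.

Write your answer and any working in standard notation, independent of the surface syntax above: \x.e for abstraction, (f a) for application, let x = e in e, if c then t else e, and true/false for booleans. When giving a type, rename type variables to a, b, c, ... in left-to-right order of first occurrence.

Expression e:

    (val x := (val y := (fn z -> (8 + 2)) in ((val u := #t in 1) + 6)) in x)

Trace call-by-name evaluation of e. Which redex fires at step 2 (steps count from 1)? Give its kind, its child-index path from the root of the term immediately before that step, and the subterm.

Derivation:
step 0: (let x = (let y = (\z.(8 + 2)) in ((let u = true in 1) + 6)) in x)
step 1: [let@root] (let y = (\z.(8 + 2)) in ((let u = true in 1) + 6))
step 2: [let@root] ((let u = true in 1) + 6)

Answer: let at root : (let y = (\z.(8 + 2)) in ((let u = true in 1) + 6))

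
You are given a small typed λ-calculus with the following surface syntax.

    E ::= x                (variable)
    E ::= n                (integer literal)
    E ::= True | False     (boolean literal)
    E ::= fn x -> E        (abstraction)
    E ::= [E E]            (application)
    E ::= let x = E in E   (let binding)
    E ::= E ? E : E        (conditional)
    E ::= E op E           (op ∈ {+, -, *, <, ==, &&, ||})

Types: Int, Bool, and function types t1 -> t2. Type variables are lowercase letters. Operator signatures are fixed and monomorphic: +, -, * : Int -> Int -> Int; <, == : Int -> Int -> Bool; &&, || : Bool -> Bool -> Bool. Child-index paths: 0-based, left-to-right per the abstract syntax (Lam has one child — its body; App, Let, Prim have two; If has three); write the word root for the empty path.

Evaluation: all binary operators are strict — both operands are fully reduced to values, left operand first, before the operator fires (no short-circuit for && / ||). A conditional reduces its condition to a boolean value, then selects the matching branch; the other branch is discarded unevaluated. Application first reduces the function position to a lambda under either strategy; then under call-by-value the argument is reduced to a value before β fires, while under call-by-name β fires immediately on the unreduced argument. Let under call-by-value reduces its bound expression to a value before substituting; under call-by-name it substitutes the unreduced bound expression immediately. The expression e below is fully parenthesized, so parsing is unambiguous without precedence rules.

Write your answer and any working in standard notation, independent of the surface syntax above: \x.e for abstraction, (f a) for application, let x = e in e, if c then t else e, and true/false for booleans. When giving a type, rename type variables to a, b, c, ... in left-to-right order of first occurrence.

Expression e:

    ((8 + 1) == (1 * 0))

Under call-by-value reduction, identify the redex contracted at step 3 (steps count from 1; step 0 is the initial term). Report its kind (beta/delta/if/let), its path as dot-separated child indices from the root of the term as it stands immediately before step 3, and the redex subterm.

Trace:
step 0: ((8 + 1) == (1 * 0))
step 1: [delta@0] (9 == (1 * 0))
step 2: [delta@1] (9 == 0)
step 3: [delta@root] false

Answer: delta at root : (9 == 0)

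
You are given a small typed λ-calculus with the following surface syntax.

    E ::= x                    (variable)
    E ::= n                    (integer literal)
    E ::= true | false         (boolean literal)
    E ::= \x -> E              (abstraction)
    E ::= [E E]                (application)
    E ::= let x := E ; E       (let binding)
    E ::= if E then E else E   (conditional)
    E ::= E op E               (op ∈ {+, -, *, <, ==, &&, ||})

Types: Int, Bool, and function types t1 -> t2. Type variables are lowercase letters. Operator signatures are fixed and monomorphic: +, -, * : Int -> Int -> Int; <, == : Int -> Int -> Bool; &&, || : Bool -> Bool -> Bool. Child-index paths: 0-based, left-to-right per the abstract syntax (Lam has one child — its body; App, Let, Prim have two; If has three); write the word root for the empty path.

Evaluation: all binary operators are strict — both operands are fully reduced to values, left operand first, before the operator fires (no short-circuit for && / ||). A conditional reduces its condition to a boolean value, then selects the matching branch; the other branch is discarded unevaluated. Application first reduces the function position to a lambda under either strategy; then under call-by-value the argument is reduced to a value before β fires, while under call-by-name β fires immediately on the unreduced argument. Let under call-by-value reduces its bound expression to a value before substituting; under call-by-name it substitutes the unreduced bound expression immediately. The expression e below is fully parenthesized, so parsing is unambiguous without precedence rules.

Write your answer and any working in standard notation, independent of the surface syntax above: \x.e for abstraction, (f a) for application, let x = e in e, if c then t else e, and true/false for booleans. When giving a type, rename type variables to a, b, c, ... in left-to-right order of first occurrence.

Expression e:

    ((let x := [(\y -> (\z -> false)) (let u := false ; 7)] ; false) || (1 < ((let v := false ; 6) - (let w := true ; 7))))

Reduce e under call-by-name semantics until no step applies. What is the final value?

Answer: false

Trace:
step 0: ((let x = ((\y.(\z.false)) (let u = false in 7)) in false) || (1 < ((let v = false in 6) - (let w = true in 7))))
step 1: [let@0] (false || (1 < ((let v = false in 6) - (let w = true in 7))))
step 2: [let@1.1.0] (false || (1 < (6 - (let w = true in 7))))
step 3: [let@1.1.1] (false || (1 < (6 - 7)))
step 4: [delta@1.1] (false || (1 < -1))
step 5: [delta@1] (false || false)
step 6: [delta@root] false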